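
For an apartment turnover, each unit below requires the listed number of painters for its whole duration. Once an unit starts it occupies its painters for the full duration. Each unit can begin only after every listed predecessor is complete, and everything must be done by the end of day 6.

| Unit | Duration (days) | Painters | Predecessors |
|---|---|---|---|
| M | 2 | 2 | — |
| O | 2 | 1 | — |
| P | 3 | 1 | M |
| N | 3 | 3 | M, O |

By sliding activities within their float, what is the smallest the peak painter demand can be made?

4

Schedule M@1, O@1, P@3, N@3: d1:3  d2:3  d3:4  d4:4  d5:4  d6:0 — peak 4.
No arrangement of the 8 feasible schedules does better.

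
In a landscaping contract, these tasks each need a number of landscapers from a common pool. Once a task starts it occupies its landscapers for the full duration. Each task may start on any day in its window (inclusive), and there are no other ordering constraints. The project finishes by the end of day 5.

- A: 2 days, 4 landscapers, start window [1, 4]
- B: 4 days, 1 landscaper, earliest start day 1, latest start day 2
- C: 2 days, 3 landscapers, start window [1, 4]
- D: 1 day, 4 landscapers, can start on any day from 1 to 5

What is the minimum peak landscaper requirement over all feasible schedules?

Early-start (A@1, B@1, C@1, D@1) gives peak 12: d1:12  d2:8  d3:1  d4:1  d5:0.
Shift C→3, D→5.
Schedule A@1, B@1, C@3, D@5: d1:5  d2:5  d3:4  d4:4  d5:4 — peak 5.
Total landscaper-days = 22 over 5 days ⇒ peak ≥ ⌈22/5⌉ = 5, so 5 is optimal.

5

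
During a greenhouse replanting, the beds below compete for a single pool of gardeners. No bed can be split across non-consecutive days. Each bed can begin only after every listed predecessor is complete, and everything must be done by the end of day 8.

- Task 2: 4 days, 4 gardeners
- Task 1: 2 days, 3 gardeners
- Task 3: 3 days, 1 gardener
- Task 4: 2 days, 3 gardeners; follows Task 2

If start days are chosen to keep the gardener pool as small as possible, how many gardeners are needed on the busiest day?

Early-start (Task 2@1, Task 1@1, Task 3@1, Task 4@5) gives peak 8: d1:8  d2:8  d3:5  d4:4  d5:3  d6:3  d7:0  d8:0.
Shift Task 1→5, Task 3→5, Task 4→7.
Schedule Task 2@1, Task 1@5, Task 3@5, Task 4@7: d1:4  d2:4  d3:4  d4:4  d5:4  d6:4  d7:4  d8:3 — peak 4.
Total gardener-days = 31 over 8 days ⇒ peak ≥ ⌈31/8⌉ = 4, so 4 is optimal.

4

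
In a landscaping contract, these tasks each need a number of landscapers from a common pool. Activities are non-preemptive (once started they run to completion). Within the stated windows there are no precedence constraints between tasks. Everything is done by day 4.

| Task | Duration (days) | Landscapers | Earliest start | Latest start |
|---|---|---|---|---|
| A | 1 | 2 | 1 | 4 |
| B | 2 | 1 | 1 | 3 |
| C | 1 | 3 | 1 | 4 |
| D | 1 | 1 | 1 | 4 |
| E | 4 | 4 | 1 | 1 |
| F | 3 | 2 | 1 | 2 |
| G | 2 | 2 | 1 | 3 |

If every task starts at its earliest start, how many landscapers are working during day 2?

At early start, day 2 has: B, E, F, G.
Demand: 1 + 4 + 2 + 2 = 9.

9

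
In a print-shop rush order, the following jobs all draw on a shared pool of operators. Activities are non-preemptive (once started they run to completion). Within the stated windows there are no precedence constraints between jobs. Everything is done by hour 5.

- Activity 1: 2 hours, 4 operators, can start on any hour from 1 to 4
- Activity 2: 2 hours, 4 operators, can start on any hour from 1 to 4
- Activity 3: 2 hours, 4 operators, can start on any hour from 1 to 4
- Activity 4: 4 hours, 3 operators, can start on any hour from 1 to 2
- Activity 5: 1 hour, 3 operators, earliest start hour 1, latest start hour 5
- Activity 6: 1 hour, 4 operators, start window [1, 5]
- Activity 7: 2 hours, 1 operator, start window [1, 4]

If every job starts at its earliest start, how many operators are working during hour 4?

At early start, hour 4 has: Activity 4.
Demand: 3 = 3.

3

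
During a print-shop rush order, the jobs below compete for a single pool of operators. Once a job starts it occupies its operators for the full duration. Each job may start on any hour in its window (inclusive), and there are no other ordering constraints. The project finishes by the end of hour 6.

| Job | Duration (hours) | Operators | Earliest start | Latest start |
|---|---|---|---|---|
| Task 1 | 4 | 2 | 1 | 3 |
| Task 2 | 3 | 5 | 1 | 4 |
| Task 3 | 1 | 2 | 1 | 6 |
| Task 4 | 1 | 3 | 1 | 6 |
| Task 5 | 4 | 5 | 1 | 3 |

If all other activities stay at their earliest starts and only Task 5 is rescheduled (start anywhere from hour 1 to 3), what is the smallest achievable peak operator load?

Task 5@1: h1:17  h2:12  h3:12  h4:7  h5:0  h6:0 → peak 17
Task 5@2: h1:12  h2:12  h3:12  h4:7  h5:5  h6:0 → peak 12
Task 5@3: h1:12  h2:7  h3:12  h4:7  h5:5  h6:5 → peak 12
Best is Task 5@2, peak 12.

12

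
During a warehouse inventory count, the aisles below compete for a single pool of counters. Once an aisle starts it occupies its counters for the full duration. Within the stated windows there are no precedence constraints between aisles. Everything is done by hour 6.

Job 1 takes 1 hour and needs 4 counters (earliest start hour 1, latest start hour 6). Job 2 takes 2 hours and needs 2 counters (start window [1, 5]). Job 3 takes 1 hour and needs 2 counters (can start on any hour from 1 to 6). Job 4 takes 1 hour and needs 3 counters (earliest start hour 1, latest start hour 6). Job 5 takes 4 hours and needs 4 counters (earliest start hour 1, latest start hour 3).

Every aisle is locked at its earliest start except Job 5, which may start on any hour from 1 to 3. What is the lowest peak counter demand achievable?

Job 5@1: h1:15  h2:6  h3:4  h4:4  h5:0  h6:0 → peak 15
Job 5@2: h1:11  h2:6  h3:4  h4:4  h5:4  h6:0 → peak 11
Job 5@3: h1:11  h2:2  h3:4  h4:4  h5:4  h6:4 → peak 11
Best is Job 5@2, peak 11.

11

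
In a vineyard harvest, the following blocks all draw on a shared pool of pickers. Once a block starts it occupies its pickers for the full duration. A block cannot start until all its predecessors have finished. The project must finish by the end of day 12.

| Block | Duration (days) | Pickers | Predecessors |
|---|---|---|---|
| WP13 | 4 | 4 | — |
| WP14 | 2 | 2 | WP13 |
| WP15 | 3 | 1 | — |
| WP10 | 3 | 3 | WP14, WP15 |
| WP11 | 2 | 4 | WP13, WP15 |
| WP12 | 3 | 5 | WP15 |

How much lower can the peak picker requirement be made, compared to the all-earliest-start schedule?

Early-start peak: d1:5  d2:5  d3:5  d4:9  d5:11  d6:11  d7:3  d8:3  d9:3  d10:0  d11:0  d12:0 ⇒ 11.
Leveled (WP13@1, WP14@5, WP15@1, WP10@7, WP11@5, WP12@10): d1:5  d2:5  d3:5  d4:4  d5:6  d6:6  d7:3  d8:3  d9:3  d10:5  d11:5  d12:5 ⇒ 6.
Reduction 11 − 6 = 5.

5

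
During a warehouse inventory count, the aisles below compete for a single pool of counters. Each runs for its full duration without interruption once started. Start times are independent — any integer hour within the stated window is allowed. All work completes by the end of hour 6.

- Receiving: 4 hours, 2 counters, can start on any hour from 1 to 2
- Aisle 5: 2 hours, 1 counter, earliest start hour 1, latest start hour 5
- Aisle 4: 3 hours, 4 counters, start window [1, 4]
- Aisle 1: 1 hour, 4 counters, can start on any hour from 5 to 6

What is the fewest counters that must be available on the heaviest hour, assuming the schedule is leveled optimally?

Early-start (Receiving@1, Aisle 5@1, Aisle 4@1, Aisle 1@5) gives peak 7: h1:7  h2:7  h3:6  h4:2  h5:4  h6:0.
Shift Aisle 4→3, Aisle 1→6.
Schedule Receiving@1, Aisle 5@1, Aisle 4@3, Aisle 1@6: h1:3  h2:3  h3:6  h4:6  h5:4  h6:4 — peak 6.

6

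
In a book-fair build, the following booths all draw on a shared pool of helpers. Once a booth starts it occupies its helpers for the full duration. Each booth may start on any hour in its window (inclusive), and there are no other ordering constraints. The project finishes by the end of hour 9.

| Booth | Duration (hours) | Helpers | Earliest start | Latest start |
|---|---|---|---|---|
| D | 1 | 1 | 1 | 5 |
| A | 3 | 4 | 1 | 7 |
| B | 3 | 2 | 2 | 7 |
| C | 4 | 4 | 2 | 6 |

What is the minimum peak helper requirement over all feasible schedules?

6

Early-start (D@1, A@1, B@2, C@2) gives peak 10: h1:5  h2:10  h3:10  h4:6  h5:4  h6:0  h7:0  h8:0  h9:0.
Shift C→4.
Schedule D@1, A@1, B@2, C@4: h1:5  h2:6  h3:6  h4:6  h5:4  h6:4  h7:4  h8:0  h9:0 — peak 6.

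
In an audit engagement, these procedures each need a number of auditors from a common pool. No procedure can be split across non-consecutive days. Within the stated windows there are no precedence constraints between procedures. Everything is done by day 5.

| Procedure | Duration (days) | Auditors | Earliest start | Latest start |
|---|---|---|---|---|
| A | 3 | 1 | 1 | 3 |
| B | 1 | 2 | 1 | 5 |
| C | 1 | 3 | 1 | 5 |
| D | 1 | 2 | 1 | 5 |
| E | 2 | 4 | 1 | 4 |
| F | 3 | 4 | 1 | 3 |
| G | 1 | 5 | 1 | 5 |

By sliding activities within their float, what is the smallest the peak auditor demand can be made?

Early-start (A@1, B@1, C@1, D@1, E@1, F@1, G@1) gives peak 21: d1:21  d2:9  d3:5  d4:0  d5:0.
Shift E→4, F→3, G→2.
Schedule A@1, B@1, C@1, D@1, E@4, F@3, G@2: d1:8  d2:6  d3:5  d4:8  d5:8 — peak 8.

8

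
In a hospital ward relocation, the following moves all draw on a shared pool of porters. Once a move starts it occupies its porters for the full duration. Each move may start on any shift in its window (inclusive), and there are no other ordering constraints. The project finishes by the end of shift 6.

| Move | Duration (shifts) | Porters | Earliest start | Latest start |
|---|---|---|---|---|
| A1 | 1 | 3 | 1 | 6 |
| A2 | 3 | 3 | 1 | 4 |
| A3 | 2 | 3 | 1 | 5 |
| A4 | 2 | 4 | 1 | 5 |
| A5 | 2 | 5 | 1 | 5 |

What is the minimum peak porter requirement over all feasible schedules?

Early-start (A1@1, A2@1, A3@1, A4@1, A5@1) gives peak 18: s1:18  s2:15  s3:3  s4:0  s5:0  s6:0.
Shift A2→2, A4→3, A5→5.
Schedule A1@1, A2@2, A3@1, A4@3, A5@5: s1:6  s2:6  s3:7  s4:7  s5:5  s6:5 — peak 7.

7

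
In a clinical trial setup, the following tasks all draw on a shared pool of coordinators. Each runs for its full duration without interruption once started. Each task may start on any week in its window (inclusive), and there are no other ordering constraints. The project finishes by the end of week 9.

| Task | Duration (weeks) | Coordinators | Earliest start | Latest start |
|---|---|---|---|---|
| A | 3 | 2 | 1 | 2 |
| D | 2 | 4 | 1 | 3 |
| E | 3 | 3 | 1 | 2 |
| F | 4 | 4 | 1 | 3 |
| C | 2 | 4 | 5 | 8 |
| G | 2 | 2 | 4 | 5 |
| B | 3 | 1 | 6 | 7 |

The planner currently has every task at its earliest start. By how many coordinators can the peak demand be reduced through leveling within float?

4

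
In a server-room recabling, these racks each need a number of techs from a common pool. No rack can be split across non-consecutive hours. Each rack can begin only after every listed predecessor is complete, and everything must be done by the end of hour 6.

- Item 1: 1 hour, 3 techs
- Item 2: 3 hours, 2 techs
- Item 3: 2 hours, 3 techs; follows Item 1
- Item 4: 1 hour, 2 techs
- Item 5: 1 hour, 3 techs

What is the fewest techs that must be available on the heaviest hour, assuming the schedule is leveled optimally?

5

Early-start (Item 1@1, Item 2@1, Item 3@2, Item 4@1, Item 5@1) gives peak 10: h1:10  h2:5  h3:5  h4:0  h5:0  h6:0.
Shift Item 4→4, Item 5→4.
Schedule Item 1@1, Item 2@1, Item 3@2, Item 4@4, Item 5@4: h1:5  h2:5  h3:5  h4:5  h5:0  h6:0 — peak 5.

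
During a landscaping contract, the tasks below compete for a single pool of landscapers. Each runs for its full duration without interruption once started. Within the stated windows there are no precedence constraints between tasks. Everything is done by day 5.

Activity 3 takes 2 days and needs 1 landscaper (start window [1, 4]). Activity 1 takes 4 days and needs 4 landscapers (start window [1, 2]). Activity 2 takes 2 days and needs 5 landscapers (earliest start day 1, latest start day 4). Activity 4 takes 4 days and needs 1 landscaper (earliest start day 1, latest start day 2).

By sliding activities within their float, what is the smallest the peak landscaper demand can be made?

10

Early-start (Activity 3@1, Activity 1@1, Activity 2@1, Activity 4@1) gives peak 11: d1:11  d2:11  d3:5  d4:5  d5:0.
Shift Activity 2→3.
Schedule Activity 3@1, Activity 1@1, Activity 2@3, Activity 4@1: d1:6  d2:6  d3:10  d4:10  d5:0 — peak 10.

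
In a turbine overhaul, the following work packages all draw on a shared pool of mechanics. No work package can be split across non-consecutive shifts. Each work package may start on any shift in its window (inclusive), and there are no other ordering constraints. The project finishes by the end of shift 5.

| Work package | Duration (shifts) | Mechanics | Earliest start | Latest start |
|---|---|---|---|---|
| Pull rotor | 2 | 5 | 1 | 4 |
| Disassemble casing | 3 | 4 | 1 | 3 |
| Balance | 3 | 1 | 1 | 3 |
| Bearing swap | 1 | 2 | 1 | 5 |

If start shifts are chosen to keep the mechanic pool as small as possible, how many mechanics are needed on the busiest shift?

6

Early-start (Pull rotor@1, Disassemble casing@1, Balance@1, Bearing swap@1) gives peak 12: s1:12  s2:10  s3:5  s4:0  s5:0.
Shift Disassemble casing→3, Bearing swap→4.
Schedule Pull rotor@1, Disassemble casing@3, Balance@1, Bearing swap@4: s1:6  s2:6  s3:5  s4:6  s5:4 — peak 6.
Total mechanic-shifts = 27 over 5 shifts ⇒ peak ≥ ⌈27/5⌉ = 6, so 6 is optimal.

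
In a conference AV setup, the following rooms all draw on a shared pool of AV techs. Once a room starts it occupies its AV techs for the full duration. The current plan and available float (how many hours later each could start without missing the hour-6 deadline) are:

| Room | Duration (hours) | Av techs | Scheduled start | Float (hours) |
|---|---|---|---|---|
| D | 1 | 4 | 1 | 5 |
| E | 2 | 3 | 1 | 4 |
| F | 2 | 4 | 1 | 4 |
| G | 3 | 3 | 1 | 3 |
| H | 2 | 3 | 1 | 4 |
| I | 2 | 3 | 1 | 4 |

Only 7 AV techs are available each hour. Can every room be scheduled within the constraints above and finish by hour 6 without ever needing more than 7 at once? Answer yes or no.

yes

Schedule D@1, E@1, F@2, G@4, H@3, I@5: h1:7  h2:7  h3:7  h4:6  h5:6  h6:6 — peak 7 ≤ 7.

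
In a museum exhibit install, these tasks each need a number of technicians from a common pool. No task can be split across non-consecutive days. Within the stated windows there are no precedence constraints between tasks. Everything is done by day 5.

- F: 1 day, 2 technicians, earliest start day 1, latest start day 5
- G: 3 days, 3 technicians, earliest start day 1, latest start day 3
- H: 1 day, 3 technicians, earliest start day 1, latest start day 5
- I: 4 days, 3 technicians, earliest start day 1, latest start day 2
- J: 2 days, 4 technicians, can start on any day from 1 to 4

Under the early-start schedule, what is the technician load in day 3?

At early start, day 3 has: G, I.
Demand: 3 + 3 = 6.

6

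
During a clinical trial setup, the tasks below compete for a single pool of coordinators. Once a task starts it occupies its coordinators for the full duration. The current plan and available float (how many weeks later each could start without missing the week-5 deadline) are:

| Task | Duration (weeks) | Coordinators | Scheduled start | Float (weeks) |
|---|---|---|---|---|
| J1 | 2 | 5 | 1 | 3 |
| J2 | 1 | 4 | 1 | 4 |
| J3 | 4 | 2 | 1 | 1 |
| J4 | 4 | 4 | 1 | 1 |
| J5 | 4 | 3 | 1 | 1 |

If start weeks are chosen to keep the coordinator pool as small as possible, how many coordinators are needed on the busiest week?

14

Early-start (J1@1, J2@1, J3@1, J4@1, J5@1) gives peak 18: w1:18  w2:14  w3:9  w4:9  w5:0.
Shift J4→2.
Schedule J1@1, J2@1, J3@1, J4@2, J5@1: w1:14  w2:14  w3:9  w4:9  w5:4 — peak 14.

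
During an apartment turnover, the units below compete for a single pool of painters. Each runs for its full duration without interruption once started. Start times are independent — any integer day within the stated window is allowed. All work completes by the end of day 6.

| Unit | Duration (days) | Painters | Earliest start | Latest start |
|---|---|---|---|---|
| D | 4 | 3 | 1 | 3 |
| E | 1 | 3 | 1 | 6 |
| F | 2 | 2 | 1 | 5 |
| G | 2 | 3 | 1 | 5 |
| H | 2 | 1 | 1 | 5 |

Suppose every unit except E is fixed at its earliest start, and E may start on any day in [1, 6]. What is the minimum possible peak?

9

E@1: d1:12  d2:9  d3:3  d4:3  d5:0  d6:0 → peak 12
E@2: d1:9  d2:12  d3:3  d4:3  d5:0  d6:0 → peak 12
E@3: d1:9  d2:9  d3:6  d4:3  d5:0  d6:0 → peak 9
E@4: d1:9  d2:9  d3:3  d4:6  d5:0  d6:0 → peak 9
E@5: d1:9  d2:9  d3:3  d4:3  d5:3  d6:0 → peak 9
E@6: d1:9  d2:9  d3:3  d4:3  d5:0  d6:3 → peak 9
Best is E@3, peak 9.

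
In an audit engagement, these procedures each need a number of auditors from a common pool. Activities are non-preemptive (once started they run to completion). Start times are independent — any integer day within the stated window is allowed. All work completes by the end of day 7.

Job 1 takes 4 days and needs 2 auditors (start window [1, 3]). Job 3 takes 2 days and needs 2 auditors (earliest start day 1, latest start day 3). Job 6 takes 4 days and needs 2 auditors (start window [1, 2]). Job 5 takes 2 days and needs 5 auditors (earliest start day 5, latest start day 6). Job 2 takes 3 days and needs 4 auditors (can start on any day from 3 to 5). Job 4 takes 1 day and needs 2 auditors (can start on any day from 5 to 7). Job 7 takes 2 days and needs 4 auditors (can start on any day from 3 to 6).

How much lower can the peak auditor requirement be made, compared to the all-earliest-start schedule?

Early-start peak: d1:6  d2:6  d3:12  d4:12  d5:11  d6:5  d7:0 ⇒ 12.
Leveled (Job 1@1, Job 3@1, Job 6@1, Job 5@5, Job 2@3, Job 4@7, Job 7@6): d1:6  d2:6  d3:8  d4:8  d5:9  d6:9  d7:6 ⇒ 9.
Reduction 12 − 9 = 3.

3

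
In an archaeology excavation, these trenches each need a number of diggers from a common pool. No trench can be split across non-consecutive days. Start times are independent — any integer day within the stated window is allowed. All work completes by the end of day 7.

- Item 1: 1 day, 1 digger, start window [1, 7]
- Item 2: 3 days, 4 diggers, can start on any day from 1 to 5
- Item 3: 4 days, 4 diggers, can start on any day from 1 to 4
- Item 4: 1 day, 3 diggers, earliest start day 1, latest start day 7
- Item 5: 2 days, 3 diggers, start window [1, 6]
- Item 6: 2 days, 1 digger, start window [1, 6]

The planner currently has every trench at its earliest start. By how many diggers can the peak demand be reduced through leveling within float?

9

Early-start peak: d1:16  d2:12  d3:8  d4:4  d5:0  d6:0  d7:0 ⇒ 16.
Leveled (Item 1@1, Item 2@1, Item 3@4, Item 4@2, Item 5@3, Item 6@5): d1:5  d2:7  d3:7  d4:7  d5:5  d6:5  d7:4 ⇒ 7.
Reduction 16 − 7 = 9.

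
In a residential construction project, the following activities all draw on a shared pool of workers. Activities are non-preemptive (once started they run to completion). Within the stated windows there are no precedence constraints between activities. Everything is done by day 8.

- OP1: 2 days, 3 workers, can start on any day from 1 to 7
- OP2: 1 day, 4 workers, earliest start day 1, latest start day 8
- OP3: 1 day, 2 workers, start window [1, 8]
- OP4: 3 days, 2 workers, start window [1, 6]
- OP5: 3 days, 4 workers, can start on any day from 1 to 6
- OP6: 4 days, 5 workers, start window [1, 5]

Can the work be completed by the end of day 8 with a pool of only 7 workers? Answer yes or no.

Schedule OP1@1, OP2@1, OP3@3, OP4@4, OP5@2, OP6@5: d1:7  d2:7  d3:6  d4:6  d5:7  d6:7  d7:5  d8:5 — peak 7 ≤ 7.

yes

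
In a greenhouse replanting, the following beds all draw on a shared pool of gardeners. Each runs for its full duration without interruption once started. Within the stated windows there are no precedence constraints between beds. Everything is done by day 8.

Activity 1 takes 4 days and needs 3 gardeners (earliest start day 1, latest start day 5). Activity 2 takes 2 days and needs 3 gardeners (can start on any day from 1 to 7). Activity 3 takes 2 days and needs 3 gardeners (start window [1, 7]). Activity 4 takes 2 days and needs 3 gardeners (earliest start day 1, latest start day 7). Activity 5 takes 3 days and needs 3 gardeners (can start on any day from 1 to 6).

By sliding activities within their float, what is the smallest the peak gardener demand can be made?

6

Early-start (Activity 1@1, Activity 2@1, Activity 3@1, Activity 4@1, Activity 5@1) gives peak 15: d1:15  d2:15  d3:6  d4:3  d5:0  d6:0  d7:0  d8:0.
Shift Activity 3→3, Activity 4→5, Activity 5→5.
Schedule Activity 1@1, Activity 2@1, Activity 3@3, Activity 4@5, Activity 5@5: d1:6  d2:6  d3:6  d4:6  d5:6  d6:6  d7:3  d8:0 — peak 6.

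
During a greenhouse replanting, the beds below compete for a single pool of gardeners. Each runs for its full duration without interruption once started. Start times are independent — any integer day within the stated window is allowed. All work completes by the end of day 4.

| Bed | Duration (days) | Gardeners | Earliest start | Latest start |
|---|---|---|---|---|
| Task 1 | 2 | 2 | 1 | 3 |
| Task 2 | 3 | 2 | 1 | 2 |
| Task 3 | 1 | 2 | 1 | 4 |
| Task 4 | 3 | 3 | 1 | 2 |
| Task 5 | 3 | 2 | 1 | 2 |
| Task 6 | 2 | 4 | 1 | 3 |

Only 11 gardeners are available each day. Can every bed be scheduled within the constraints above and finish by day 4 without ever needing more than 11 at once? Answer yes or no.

yes

Schedule Task 1@1, Task 2@1, Task 3@1, Task 4@1, Task 5@1, Task 6@3: d1:11  d2:9  d3:11  d4:4 — peak 11 ≤ 11.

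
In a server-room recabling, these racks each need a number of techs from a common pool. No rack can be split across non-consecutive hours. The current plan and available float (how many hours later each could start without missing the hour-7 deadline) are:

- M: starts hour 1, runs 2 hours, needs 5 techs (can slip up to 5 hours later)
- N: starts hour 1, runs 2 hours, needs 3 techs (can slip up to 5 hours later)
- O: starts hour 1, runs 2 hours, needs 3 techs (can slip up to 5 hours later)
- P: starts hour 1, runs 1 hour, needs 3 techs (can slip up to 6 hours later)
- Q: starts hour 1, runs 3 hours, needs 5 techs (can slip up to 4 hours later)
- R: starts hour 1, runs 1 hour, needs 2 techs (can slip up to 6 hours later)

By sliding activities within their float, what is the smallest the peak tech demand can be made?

Early-start (M@1, N@1, O@1, P@1, Q@1, R@1) gives peak 21: h1:21  h2:16  h3:5  h4:0  h5:0  h6:0  h7:0.
Shift O→3, P→3, Q→4, R→3.
Schedule M@1, N@1, O@3, P@3, Q@4, R@3: h1:8  h2:8  h3:8  h4:8  h5:5  h6:5  h7:0 — peak 8.

8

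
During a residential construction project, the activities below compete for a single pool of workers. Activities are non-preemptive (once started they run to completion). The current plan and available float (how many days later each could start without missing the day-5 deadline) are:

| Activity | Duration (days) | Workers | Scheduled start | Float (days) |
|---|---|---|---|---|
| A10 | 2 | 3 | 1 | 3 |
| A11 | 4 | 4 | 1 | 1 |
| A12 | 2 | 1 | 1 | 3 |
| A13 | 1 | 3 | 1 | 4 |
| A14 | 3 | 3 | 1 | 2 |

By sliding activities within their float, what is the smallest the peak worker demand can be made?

Early-start (A10@1, A11@1, A12@1, A13@1, A14@1) gives peak 14: d1:14  d2:11  d3:7  d4:4  d5:0.
Shift A13→5, A14→3.
Schedule A10@1, A11@1, A12@1, A13@5, A14@3: d1:8  d2:8  d3:7  d4:7  d5:6 — peak 8.
Total worker-days = 36 over 5 days ⇒ peak ≥ ⌈36/5⌉ = 8, so 8 is optimal.

8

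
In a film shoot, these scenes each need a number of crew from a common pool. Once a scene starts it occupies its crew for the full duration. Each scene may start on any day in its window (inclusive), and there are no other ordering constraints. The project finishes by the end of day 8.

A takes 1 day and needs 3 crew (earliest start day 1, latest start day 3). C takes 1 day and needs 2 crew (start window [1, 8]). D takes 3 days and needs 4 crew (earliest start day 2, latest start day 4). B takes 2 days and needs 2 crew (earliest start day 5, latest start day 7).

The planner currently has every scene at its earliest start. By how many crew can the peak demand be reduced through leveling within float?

1

Early-start peak: d1:5  d2:4  d3:4  d4:4  d5:2  d6:2  d7:0  d8:0 ⇒ 5.
Leveled (A@1, C@2, D@3, B@6): d1:3  d2:2  d3:4  d4:4  d5:4  d6:2  d7:2  d8:0 ⇒ 4.
Reduction 5 − 4 = 1.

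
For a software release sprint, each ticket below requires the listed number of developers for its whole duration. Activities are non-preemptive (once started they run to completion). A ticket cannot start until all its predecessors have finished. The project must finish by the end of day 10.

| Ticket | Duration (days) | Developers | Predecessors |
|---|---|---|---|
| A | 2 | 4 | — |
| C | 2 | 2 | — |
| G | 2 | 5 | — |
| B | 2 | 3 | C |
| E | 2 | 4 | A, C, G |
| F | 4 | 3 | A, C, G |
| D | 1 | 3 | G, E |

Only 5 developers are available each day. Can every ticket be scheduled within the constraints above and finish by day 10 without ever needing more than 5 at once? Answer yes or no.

Total developer-days = 51; over 10 days the average is 51/10 > 5, so some day must exceed 5.

no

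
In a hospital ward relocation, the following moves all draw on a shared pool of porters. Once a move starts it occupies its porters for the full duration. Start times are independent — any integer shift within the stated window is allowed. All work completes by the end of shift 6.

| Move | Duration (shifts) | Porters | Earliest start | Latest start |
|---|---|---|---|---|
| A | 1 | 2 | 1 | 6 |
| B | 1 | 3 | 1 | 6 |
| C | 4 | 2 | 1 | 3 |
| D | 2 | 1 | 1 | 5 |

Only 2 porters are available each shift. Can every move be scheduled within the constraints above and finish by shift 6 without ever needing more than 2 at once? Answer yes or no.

no

Total porter-shifts = 15; over 6 shifts the average is 15/6 > 2, so some shift must exceed 2.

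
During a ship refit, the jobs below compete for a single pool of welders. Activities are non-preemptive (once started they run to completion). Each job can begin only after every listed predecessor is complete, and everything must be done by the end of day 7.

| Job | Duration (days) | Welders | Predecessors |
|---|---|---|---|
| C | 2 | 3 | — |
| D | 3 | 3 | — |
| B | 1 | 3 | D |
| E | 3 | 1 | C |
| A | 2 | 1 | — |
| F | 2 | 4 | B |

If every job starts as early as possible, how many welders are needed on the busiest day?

Early-start schedule: C@1, D@1, B@4, E@3, A@1, F@5.
Load per day: day 1: 7, day 2: 7, day 3: 4, day 4: 4, day 5: 5, day 6: 4, day 7: 0.
Peak is 7.

7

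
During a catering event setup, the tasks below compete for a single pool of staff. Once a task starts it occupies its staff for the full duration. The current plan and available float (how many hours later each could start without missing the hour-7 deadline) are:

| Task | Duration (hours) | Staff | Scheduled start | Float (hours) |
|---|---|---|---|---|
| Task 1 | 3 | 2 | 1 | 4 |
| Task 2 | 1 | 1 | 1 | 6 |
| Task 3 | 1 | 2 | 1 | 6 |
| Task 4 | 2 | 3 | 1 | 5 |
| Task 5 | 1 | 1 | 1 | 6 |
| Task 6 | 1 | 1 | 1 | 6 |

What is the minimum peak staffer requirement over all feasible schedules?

3

Early-start (Task 1@1, Task 2@1, Task 3@1, Task 4@1, Task 5@1, Task 6@1) gives peak 10: h1:10  h2:5  h3:2  h4:0  h5:0  h6:0  h7:0.
Shift Task 3→4, Task 4→5, Task 5→2, Task 6→3.
Schedule Task 1@1, Task 2@1, Task 3@4, Task 4@5, Task 5@2, Task 6@3: h1:3  h2:3  h3:3  h4:2  h5:3  h6:3  h7:0 — peak 3.
Total staffer-hours = 17 over 7 hours ⇒ peak ≥ ⌈17/7⌉ = 3, so 3 is optimal.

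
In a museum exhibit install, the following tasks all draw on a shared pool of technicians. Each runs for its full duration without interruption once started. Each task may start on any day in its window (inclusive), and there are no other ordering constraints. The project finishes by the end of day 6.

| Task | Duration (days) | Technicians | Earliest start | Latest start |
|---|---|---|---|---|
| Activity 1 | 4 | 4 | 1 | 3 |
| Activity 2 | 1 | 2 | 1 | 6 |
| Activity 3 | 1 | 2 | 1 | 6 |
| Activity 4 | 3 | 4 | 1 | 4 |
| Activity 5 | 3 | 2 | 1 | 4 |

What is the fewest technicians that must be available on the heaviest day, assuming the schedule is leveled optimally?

Early-start (Activity 1@1, Activity 2@1, Activity 3@1, Activity 4@1, Activity 5@1) gives peak 14: d1:14  d2:10  d3:10  d4:4  d5:0  d6:0.
Shift Activity 3→2, Activity 4→4.
Schedule Activity 1@1, Activity 2@1, Activity 3@2, Activity 4@4, Activity 5@1: d1:8  d2:8  d3:6  d4:8  d5:4  d6:4 — peak 8.

8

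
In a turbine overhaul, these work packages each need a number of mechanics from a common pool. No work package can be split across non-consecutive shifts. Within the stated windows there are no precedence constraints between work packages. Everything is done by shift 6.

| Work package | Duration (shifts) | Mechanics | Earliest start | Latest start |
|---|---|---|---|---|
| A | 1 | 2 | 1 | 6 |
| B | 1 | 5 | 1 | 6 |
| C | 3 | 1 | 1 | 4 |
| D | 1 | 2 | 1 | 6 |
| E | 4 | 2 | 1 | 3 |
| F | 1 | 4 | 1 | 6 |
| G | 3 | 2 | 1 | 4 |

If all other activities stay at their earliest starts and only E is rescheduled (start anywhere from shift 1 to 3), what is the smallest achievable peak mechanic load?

16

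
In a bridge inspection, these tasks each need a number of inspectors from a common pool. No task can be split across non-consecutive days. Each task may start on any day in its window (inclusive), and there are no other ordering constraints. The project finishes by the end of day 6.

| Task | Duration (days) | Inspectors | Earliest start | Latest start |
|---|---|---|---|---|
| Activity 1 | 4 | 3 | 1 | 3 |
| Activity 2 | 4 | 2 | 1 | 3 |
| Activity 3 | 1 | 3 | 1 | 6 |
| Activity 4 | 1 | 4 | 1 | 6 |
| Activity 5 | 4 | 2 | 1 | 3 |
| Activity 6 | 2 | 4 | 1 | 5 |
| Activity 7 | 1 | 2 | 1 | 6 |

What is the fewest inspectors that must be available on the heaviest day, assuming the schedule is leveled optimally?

8

Early-start (Activity 1@1, Activity 2@1, Activity 3@1, Activity 4@1, Activity 5@1, Activity 6@1, Activity 7@1) gives peak 20: d1:20  d2:11  d3:7  d4:7  d5:0  d6:0.
Shift Activity 4→6, Activity 5→2, Activity 6→5, Activity 7→5.
Schedule Activity 1@1, Activity 2@1, Activity 3@1, Activity 4@6, Activity 5@2, Activity 6@5, Activity 7@5: d1:8  d2:7  d3:7  d4:7  d5:8  d6:8 — peak 8.
Total inspector-days = 45 over 6 days ⇒ peak ≥ ⌈45/6⌉ = 8, so 8 is optimal.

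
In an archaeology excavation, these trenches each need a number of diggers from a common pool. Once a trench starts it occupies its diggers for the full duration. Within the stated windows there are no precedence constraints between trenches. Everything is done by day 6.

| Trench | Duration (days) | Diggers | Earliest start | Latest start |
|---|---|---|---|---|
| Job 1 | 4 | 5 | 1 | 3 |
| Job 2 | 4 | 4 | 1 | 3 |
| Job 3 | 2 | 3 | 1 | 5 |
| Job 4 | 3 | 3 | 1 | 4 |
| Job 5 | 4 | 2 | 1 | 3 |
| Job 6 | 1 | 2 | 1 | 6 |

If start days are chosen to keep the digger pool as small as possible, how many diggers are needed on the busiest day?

14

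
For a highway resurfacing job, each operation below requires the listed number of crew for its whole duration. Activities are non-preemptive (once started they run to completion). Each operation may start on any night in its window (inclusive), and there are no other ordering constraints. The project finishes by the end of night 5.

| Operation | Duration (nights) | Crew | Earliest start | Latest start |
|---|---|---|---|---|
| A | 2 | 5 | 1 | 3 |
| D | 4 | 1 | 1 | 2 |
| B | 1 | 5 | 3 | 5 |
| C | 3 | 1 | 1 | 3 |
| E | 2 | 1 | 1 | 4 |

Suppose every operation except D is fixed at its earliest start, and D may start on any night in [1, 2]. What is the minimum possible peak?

8

D@1: n1:8  n2:8  n3:7  n4:1  n5:0 → peak 8
D@2: n1:7  n2:8  n3:7  n4:1  n5:1 → peak 8
Best is D@1, peak 8.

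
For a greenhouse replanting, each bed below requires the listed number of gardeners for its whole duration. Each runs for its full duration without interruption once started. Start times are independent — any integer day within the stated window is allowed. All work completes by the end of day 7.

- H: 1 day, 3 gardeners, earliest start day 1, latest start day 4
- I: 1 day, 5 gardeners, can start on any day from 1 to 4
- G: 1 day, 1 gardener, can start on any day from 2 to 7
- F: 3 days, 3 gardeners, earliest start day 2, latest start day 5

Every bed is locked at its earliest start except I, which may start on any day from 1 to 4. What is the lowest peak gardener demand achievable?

8

I@1: d1:8  d2:4  d3:3  d4:3  d5:0  d6:0  d7:0 → peak 8
I@2: d1:3  d2:9  d3:3  d4:3  d5:0  d6:0  d7:0 → peak 9
I@3: d1:3  d2:4  d3:8  d4:3  d5:0  d6:0  d7:0 → peak 8
I@4: d1:3  d2:4  d3:3  d4:8  d5:0  d6:0  d7:0 → peak 8
Best is I@1, peak 8.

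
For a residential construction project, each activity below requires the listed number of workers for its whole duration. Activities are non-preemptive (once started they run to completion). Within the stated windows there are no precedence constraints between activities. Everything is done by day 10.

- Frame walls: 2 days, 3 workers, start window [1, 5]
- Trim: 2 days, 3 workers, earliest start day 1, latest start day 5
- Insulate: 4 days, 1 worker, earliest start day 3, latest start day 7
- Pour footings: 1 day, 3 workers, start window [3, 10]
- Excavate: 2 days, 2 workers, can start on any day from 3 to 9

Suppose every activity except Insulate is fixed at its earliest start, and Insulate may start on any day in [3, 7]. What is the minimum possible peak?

Insulate@3: d1:6  d2:6  d3:6  d4:3  d5:1  d6:1  d7:0  d8:0  d9:0  d10:0 → peak 6
Insulate@4: d1:6  d2:6  d3:5  d4:3  d5:1  d6:1  d7:1  d8:0  d9:0  d10:0 → peak 6
Insulate@5: d1:6  d2:6  d3:5  d4:2  d5:1  d6:1  d7:1  d8:1  d9:0  d10:0 → peak 6
Insulate@6: d1:6  d2:6  d3:5  d4:2  d5:0  d6:1  d7:1  d8:1  d9:1  d10:0 → peak 6
Insulate@7: d1:6  d2:6  d3:5  d4:2  d5:0  d6:0  d7:1  d8:1  d9:1  d10:1 → peak 6
Best is Insulate@3, peak 6.

6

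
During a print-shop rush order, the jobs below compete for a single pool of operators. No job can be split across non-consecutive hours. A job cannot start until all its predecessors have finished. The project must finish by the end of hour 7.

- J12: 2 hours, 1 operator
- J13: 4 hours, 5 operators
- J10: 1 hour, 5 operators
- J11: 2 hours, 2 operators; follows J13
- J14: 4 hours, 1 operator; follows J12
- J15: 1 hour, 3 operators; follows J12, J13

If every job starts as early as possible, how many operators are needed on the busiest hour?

Early-start schedule: J12@1, J13@1, J10@1, J11@5, J14@3, J15@5.
Load per hour: hour 1: 11, hour 2: 6, hour 3: 6, hour 4: 6, hour 5: 6, hour 6: 3, hour 7: 0.
Peak is 11.

11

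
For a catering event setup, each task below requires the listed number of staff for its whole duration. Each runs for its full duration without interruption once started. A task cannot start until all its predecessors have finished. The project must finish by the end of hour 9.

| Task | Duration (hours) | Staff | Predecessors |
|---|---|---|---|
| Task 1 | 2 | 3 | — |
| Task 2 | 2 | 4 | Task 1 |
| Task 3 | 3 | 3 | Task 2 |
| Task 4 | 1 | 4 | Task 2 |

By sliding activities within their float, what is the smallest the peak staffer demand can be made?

Early-start (Task 1@1, Task 2@3, Task 3@5, Task 4@5) gives peak 7: h1:3  h2:3  h3:4  h4:4  h5:7  h6:3  h7:3  h8:0  h9:0.
Shift Task 4→8.
Schedule Task 1@1, Task 2@3, Task 3@5, Task 4@8: h1:3  h2:3  h3:4  h4:4  h5:3  h6:3  h7:3  h8:4  h9:0 — peak 4.

4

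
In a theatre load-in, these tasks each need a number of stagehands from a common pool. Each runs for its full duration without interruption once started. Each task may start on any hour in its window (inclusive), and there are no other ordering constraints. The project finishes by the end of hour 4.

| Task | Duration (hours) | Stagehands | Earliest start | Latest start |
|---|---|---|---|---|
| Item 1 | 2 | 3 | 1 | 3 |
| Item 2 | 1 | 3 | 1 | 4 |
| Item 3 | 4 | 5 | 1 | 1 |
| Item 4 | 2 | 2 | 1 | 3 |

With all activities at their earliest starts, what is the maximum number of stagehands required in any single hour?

13

Early-start schedule: Item 1@1, Item 2@1, Item 3@1, Item 4@1.
Load per hour: hour 1: 13, hour 2: 10, hour 3: 5, hour 4: 5.
Peak is 13.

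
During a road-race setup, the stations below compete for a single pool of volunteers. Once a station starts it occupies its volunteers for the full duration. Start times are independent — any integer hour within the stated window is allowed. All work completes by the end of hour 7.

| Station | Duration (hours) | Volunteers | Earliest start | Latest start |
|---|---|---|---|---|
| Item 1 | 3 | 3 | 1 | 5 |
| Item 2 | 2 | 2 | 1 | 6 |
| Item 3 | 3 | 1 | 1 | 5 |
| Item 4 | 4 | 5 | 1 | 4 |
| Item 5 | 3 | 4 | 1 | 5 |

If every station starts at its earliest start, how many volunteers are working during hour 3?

13

At early start, hour 3 has: Item 1, Item 3, Item 4, Item 5.
Demand: 3 + 1 + 5 + 4 = 13.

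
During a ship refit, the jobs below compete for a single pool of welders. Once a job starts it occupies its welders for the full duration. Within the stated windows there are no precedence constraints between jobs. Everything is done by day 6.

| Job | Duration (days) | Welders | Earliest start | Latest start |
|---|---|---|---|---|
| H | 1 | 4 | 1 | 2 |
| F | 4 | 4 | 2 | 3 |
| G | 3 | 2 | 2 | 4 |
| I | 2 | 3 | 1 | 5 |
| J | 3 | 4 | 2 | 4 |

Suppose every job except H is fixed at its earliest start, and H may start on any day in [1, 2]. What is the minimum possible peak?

13

H@1: d1:7  d2:13  d3:10  d4:10  d5:4  d6:0 → peak 13
H@2: d1:3  d2:17  d3:10  d4:10  d5:4  d6:0 → peak 17
Best is H@1, peak 13.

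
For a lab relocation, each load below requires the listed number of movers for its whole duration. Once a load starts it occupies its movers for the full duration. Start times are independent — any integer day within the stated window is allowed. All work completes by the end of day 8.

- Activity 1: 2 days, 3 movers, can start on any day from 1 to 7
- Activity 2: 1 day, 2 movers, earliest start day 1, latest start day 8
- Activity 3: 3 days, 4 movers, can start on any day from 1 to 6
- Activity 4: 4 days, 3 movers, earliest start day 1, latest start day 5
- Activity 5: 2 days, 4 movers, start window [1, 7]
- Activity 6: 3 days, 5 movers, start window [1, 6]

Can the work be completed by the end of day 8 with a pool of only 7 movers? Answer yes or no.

The minimum achievable peak is 8; 7 < 8, so no feasible schedule stays within the cap.

no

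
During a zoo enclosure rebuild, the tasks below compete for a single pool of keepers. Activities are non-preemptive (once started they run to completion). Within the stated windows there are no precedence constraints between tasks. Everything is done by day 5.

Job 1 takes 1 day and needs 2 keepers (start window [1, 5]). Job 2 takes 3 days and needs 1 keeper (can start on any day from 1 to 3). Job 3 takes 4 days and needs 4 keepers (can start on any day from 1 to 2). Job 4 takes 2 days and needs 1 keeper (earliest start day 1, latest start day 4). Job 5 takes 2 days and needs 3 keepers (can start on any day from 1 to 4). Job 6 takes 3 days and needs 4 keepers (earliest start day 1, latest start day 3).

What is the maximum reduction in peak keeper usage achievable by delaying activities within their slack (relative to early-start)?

6

Early-start peak: d1:15  d2:13  d3:9  d4:4  d5:0 ⇒ 15.
Leveled (Job 1@1, Job 2@1, Job 3@2, Job 4@1, Job 5@1, Job 6@3): d1:7  d2:9  d3:9  d4:8  d5:8 ⇒ 9.
Reduction 15 − 9 = 6.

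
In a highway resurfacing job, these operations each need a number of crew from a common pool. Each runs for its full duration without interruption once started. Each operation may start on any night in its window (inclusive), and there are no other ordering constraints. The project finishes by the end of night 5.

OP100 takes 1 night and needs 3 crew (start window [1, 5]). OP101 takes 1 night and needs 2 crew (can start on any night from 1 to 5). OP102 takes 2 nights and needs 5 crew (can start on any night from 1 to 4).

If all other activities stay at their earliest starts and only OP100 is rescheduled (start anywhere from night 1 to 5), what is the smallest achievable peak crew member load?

7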